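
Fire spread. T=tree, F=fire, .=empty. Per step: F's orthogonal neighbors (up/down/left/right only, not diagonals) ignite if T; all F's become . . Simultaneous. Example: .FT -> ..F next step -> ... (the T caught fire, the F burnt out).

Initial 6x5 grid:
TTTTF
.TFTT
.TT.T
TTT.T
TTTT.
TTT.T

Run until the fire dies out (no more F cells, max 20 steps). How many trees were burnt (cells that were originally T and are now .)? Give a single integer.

Answer: 21

Derivation:
Step 1: +6 fires, +2 burnt (F count now 6)
Step 2: +4 fires, +6 burnt (F count now 4)
Step 3: +4 fires, +4 burnt (F count now 4)
Step 4: +4 fires, +4 burnt (F count now 4)
Step 5: +2 fires, +4 burnt (F count now 2)
Step 6: +1 fires, +2 burnt (F count now 1)
Step 7: +0 fires, +1 burnt (F count now 0)
Fire out after step 7
Initially T: 22, now '.': 29
Total burnt (originally-T cells now '.'): 21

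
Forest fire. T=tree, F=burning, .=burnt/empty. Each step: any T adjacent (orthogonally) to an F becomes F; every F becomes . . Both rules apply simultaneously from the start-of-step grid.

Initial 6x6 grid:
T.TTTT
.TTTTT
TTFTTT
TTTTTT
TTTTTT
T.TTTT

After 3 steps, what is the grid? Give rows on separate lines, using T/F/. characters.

Step 1: 4 trees catch fire, 1 burn out
  T.TTTT
  .TFTTT
  TF.FTT
  TTFTTT
  TTTTTT
  T.TTTT
Step 2: 8 trees catch fire, 4 burn out
  T.FTTT
  .F.FTT
  F...FT
  TF.FTT
  TTFTTT
  T.TTTT
Step 3: 8 trees catch fire, 8 burn out
  T..FTT
  ....FT
  .....F
  F...FT
  TF.FTT
  T.FTTT

T..FTT
....FT
.....F
F...FT
TF.FTT
T.FTTT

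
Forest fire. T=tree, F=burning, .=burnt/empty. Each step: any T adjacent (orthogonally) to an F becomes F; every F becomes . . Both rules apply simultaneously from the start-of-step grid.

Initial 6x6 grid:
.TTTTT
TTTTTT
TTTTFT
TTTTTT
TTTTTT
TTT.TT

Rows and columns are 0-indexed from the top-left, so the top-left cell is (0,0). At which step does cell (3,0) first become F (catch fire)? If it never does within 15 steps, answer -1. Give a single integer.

Step 1: cell (3,0)='T' (+4 fires, +1 burnt)
Step 2: cell (3,0)='T' (+7 fires, +4 burnt)
Step 3: cell (3,0)='T' (+8 fires, +7 burnt)
Step 4: cell (3,0)='T' (+6 fires, +8 burnt)
Step 5: cell (3,0)='F' (+5 fires, +6 burnt)
  -> target ignites at step 5
Step 6: cell (3,0)='.' (+2 fires, +5 burnt)
Step 7: cell (3,0)='.' (+1 fires, +2 burnt)
Step 8: cell (3,0)='.' (+0 fires, +1 burnt)
  fire out at step 8

5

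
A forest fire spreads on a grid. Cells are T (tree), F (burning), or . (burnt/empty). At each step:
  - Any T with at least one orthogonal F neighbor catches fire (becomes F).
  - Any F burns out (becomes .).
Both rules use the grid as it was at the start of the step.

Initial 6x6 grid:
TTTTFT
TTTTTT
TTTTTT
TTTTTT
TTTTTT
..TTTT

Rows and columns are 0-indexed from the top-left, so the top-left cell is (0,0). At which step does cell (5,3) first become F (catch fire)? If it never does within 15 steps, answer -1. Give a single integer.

Step 1: cell (5,3)='T' (+3 fires, +1 burnt)
Step 2: cell (5,3)='T' (+4 fires, +3 burnt)
Step 3: cell (5,3)='T' (+5 fires, +4 burnt)
Step 4: cell (5,3)='T' (+6 fires, +5 burnt)
Step 5: cell (5,3)='T' (+6 fires, +6 burnt)
Step 6: cell (5,3)='F' (+5 fires, +6 burnt)
  -> target ignites at step 6
Step 7: cell (5,3)='.' (+3 fires, +5 burnt)
Step 8: cell (5,3)='.' (+1 fires, +3 burnt)
Step 9: cell (5,3)='.' (+0 fires, +1 burnt)
  fire out at step 9

6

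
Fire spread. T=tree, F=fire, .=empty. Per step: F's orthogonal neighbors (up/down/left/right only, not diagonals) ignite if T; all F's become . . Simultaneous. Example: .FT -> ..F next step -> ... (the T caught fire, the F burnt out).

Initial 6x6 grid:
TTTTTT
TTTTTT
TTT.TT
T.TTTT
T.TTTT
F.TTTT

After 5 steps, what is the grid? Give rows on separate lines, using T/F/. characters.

Step 1: 1 trees catch fire, 1 burn out
  TTTTTT
  TTTTTT
  TTT.TT
  T.TTTT
  F.TTTT
  ..TTTT
Step 2: 1 trees catch fire, 1 burn out
  TTTTTT
  TTTTTT
  TTT.TT
  F.TTTT
  ..TTTT
  ..TTTT
Step 3: 1 trees catch fire, 1 burn out
  TTTTTT
  TTTTTT
  FTT.TT
  ..TTTT
  ..TTTT
  ..TTTT
Step 4: 2 trees catch fire, 1 burn out
  TTTTTT
  FTTTTT
  .FT.TT
  ..TTTT
  ..TTTT
  ..TTTT
Step 5: 3 trees catch fire, 2 burn out
  FTTTTT
  .FTTTT
  ..F.TT
  ..TTTT
  ..TTTT
  ..TTTT

FTTTTT
.FTTTT
..F.TT
..TTTT
..TTTT
..TTTT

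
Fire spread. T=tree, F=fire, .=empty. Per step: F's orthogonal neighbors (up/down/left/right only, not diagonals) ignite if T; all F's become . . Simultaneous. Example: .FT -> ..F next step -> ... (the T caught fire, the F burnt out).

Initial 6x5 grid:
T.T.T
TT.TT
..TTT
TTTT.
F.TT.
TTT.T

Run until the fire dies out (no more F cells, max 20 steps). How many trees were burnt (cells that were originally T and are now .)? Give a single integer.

Step 1: +2 fires, +1 burnt (F count now 2)
Step 2: +2 fires, +2 burnt (F count now 2)
Step 3: +2 fires, +2 burnt (F count now 2)
Step 4: +3 fires, +2 burnt (F count now 3)
Step 5: +2 fires, +3 burnt (F count now 2)
Step 6: +2 fires, +2 burnt (F count now 2)
Step 7: +1 fires, +2 burnt (F count now 1)
Step 8: +1 fires, +1 burnt (F count now 1)
Step 9: +0 fires, +1 burnt (F count now 0)
Fire out after step 9
Initially T: 20, now '.': 25
Total burnt (originally-T cells now '.'): 15

Answer: 15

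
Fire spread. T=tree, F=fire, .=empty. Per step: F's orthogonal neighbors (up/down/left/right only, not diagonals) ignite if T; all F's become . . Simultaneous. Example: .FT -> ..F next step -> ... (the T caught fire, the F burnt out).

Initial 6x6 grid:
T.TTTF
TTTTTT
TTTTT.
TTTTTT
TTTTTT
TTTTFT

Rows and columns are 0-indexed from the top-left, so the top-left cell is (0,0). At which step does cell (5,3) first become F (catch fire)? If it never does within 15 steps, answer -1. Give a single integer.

Step 1: cell (5,3)='F' (+5 fires, +2 burnt)
  -> target ignites at step 1
Step 2: cell (5,3)='.' (+6 fires, +5 burnt)
Step 3: cell (5,3)='.' (+7 fires, +6 burnt)
Step 4: cell (5,3)='.' (+5 fires, +7 burnt)
Step 5: cell (5,3)='.' (+4 fires, +5 burnt)
Step 6: cell (5,3)='.' (+3 fires, +4 burnt)
Step 7: cell (5,3)='.' (+2 fires, +3 burnt)
Step 8: cell (5,3)='.' (+0 fires, +2 burnt)
  fire out at step 8

1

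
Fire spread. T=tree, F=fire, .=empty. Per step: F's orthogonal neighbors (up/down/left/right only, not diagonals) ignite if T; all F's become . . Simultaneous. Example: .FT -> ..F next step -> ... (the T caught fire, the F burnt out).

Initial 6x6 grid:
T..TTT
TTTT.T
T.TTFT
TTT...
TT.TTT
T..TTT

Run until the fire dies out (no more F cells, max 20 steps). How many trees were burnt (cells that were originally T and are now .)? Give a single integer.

Step 1: +2 fires, +1 burnt (F count now 2)
Step 2: +3 fires, +2 burnt (F count now 3)
Step 3: +4 fires, +3 burnt (F count now 4)
Step 4: +3 fires, +4 burnt (F count now 3)
Step 5: +3 fires, +3 burnt (F count now 3)
Step 6: +3 fires, +3 burnt (F count now 3)
Step 7: +1 fires, +3 burnt (F count now 1)
Step 8: +0 fires, +1 burnt (F count now 0)
Fire out after step 8
Initially T: 25, now '.': 30
Total burnt (originally-T cells now '.'): 19

Answer: 19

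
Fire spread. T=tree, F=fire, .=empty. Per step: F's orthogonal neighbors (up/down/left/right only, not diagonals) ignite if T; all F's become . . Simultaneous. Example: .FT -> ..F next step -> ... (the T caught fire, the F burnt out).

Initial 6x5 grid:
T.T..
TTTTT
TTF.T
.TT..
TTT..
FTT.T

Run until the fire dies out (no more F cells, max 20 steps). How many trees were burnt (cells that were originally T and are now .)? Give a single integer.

Step 1: +5 fires, +2 burnt (F count now 5)
Step 2: +8 fires, +5 burnt (F count now 8)
Step 3: +2 fires, +8 burnt (F count now 2)
Step 4: +2 fires, +2 burnt (F count now 2)
Step 5: +0 fires, +2 burnt (F count now 0)
Fire out after step 5
Initially T: 18, now '.': 29
Total burnt (originally-T cells now '.'): 17

Answer: 17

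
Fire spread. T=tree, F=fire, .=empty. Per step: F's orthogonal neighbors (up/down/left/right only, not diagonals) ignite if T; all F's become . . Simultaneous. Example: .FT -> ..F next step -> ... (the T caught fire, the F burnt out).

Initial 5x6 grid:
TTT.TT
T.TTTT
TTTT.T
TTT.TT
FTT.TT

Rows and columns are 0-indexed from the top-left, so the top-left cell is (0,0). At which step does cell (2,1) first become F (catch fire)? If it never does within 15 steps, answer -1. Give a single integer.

Step 1: cell (2,1)='T' (+2 fires, +1 burnt)
Step 2: cell (2,1)='T' (+3 fires, +2 burnt)
Step 3: cell (2,1)='F' (+3 fires, +3 burnt)
  -> target ignites at step 3
Step 4: cell (2,1)='.' (+2 fires, +3 burnt)
Step 5: cell (2,1)='.' (+3 fires, +2 burnt)
Step 6: cell (2,1)='.' (+2 fires, +3 burnt)
Step 7: cell (2,1)='.' (+1 fires, +2 burnt)
Step 8: cell (2,1)='.' (+2 fires, +1 burnt)
Step 9: cell (2,1)='.' (+2 fires, +2 burnt)
Step 10: cell (2,1)='.' (+1 fires, +2 burnt)
Step 11: cell (2,1)='.' (+2 fires, +1 burnt)
Step 12: cell (2,1)='.' (+1 fires, +2 burnt)
Step 13: cell (2,1)='.' (+0 fires, +1 burnt)
  fire out at step 13

3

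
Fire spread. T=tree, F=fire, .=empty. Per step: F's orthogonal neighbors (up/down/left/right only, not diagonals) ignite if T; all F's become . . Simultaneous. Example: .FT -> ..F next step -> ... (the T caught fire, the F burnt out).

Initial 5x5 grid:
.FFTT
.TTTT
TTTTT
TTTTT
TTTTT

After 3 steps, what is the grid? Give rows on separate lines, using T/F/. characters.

Step 1: 3 trees catch fire, 2 burn out
  ...FT
  .FFTT
  TTTTT
  TTTTT
  TTTTT
Step 2: 4 trees catch fire, 3 burn out
  ....F
  ...FT
  TFFTT
  TTTTT
  TTTTT
Step 3: 5 trees catch fire, 4 burn out
  .....
  ....F
  F..FT
  TFFTT
  TTTTT

.....
....F
F..FT
TFFTT
TTTTT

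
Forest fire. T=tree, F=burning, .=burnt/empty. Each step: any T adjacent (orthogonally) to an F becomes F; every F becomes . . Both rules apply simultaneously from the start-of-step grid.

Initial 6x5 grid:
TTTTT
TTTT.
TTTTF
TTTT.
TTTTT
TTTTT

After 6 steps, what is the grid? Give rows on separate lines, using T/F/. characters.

Step 1: 1 trees catch fire, 1 burn out
  TTTTT
  TTTT.
  TTTF.
  TTTT.
  TTTTT
  TTTTT
Step 2: 3 trees catch fire, 1 burn out
  TTTTT
  TTTF.
  TTF..
  TTTF.
  TTTTT
  TTTTT
Step 3: 5 trees catch fire, 3 burn out
  TTTFT
  TTF..
  TF...
  TTF..
  TTTFT
  TTTTT
Step 4: 8 trees catch fire, 5 burn out
  TTF.F
  TF...
  F....
  TF...
  TTF.F
  TTTFT
Step 5: 6 trees catch fire, 8 burn out
  TF...
  F....
  .....
  F....
  TF...
  TTF.F
Step 6: 3 trees catch fire, 6 burn out
  F....
  .....
  .....
  .....
  F....
  TF...

F....
.....
.....
.....
F....
TF...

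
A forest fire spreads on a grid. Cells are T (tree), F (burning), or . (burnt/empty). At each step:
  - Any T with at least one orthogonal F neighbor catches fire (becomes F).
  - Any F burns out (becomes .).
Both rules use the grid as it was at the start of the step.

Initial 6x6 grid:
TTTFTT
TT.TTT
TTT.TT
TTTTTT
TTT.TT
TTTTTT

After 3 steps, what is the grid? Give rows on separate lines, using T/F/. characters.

Step 1: 3 trees catch fire, 1 burn out
  TTF.FT
  TT.FTT
  TTT.TT
  TTTTTT
  TTT.TT
  TTTTTT
Step 2: 3 trees catch fire, 3 burn out
  TF...F
  TT..FT
  TTT.TT
  TTTTTT
  TTT.TT
  TTTTTT
Step 3: 4 trees catch fire, 3 burn out
  F.....
  TF...F
  TTT.FT
  TTTTTT
  TTT.TT
  TTTTTT

F.....
TF...F
TTT.FT
TTTTTT
TTT.TT
TTTTTT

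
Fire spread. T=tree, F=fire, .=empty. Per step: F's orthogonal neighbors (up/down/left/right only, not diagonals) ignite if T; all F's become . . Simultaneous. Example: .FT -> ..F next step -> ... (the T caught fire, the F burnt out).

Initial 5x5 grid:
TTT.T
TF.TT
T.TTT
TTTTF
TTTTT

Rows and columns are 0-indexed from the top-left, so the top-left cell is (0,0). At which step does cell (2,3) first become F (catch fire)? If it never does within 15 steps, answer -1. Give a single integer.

Step 1: cell (2,3)='T' (+5 fires, +2 burnt)
Step 2: cell (2,3)='F' (+7 fires, +5 burnt)
  -> target ignites at step 2
Step 3: cell (2,3)='.' (+6 fires, +7 burnt)
Step 4: cell (2,3)='.' (+2 fires, +6 burnt)
Step 5: cell (2,3)='.' (+0 fires, +2 burnt)
  fire out at step 5

2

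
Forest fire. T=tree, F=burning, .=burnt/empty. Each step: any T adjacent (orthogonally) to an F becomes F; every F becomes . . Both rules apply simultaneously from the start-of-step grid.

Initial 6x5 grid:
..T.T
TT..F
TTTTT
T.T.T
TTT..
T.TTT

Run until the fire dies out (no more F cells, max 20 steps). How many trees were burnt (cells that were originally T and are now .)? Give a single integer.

Step 1: +2 fires, +1 burnt (F count now 2)
Step 2: +2 fires, +2 burnt (F count now 2)
Step 3: +1 fires, +2 burnt (F count now 1)
Step 4: +2 fires, +1 burnt (F count now 2)
Step 5: +3 fires, +2 burnt (F count now 3)
Step 6: +4 fires, +3 burnt (F count now 4)
Step 7: +2 fires, +4 burnt (F count now 2)
Step 8: +2 fires, +2 burnt (F count now 2)
Step 9: +0 fires, +2 burnt (F count now 0)
Fire out after step 9
Initially T: 19, now '.': 29
Total burnt (originally-T cells now '.'): 18

Answer: 18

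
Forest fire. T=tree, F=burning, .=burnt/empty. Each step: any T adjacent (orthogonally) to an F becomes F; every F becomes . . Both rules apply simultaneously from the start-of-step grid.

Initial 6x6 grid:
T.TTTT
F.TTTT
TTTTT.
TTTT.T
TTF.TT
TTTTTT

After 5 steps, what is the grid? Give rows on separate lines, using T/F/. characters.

Step 1: 5 trees catch fire, 2 burn out
  F.TTTT
  ..TTTT
  FTTTT.
  TTFT.T
  TF..TT
  TTFTTT
Step 2: 8 trees catch fire, 5 burn out
  ..TTTT
  ..TTTT
  .FFTT.
  FF.F.T
  F...TT
  TF.FTT
Step 3: 4 trees catch fire, 8 burn out
  ..TTTT
  ..FTTT
  ...FT.
  .....T
  ....TT
  F...FT
Step 4: 5 trees catch fire, 4 burn out
  ..FTTT
  ...FTT
  ....F.
  .....T
  ....FT
  .....F
Step 5: 3 trees catch fire, 5 burn out
  ...FTT
  ....FT
  ......
  .....T
  .....F
  ......

...FTT
....FT
......
.....T
.....F
......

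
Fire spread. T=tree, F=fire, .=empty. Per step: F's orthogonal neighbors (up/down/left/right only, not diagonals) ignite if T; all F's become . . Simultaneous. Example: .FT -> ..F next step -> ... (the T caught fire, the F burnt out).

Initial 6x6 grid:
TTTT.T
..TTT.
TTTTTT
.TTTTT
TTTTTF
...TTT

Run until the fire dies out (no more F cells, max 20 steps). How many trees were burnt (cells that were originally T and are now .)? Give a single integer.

Step 1: +3 fires, +1 burnt (F count now 3)
Step 2: +4 fires, +3 burnt (F count now 4)
Step 3: +4 fires, +4 burnt (F count now 4)
Step 4: +4 fires, +4 burnt (F count now 4)
Step 5: +4 fires, +4 burnt (F count now 4)
Step 6: +3 fires, +4 burnt (F count now 3)
Step 7: +2 fires, +3 burnt (F count now 2)
Step 8: +1 fires, +2 burnt (F count now 1)
Step 9: +1 fires, +1 burnt (F count now 1)
Step 10: +0 fires, +1 burnt (F count now 0)
Fire out after step 10
Initially T: 27, now '.': 35
Total burnt (originally-T cells now '.'): 26

Answer: 26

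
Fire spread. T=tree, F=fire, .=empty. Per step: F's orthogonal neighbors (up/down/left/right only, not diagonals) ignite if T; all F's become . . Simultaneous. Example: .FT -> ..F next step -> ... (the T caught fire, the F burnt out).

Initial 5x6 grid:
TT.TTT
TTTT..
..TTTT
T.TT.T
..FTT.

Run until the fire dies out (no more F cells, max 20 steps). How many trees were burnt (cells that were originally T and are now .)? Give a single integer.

Answer: 18

Derivation:
Step 1: +2 fires, +1 burnt (F count now 2)
Step 2: +3 fires, +2 burnt (F count now 3)
Step 3: +2 fires, +3 burnt (F count now 2)
Step 4: +3 fires, +2 burnt (F count now 3)
Step 5: +4 fires, +3 burnt (F count now 4)
Step 6: +3 fires, +4 burnt (F count now 3)
Step 7: +1 fires, +3 burnt (F count now 1)
Step 8: +0 fires, +1 burnt (F count now 0)
Fire out after step 8
Initially T: 19, now '.': 29
Total burnt (originally-T cells now '.'): 18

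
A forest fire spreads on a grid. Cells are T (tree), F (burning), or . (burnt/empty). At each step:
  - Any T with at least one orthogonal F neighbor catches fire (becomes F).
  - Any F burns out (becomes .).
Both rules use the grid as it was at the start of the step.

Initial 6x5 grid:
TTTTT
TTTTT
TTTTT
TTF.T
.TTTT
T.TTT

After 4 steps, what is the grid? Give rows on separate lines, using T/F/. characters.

Step 1: 3 trees catch fire, 1 burn out
  TTTTT
  TTTTT
  TTFTT
  TF..T
  .TFTT
  T.TTT
Step 2: 7 trees catch fire, 3 burn out
  TTTTT
  TTFTT
  TF.FT
  F...T
  .F.FT
  T.FTT
Step 3: 7 trees catch fire, 7 burn out
  TTFTT
  TF.FT
  F...F
  ....T
  ....F
  T..FT
Step 4: 6 trees catch fire, 7 burn out
  TF.FT
  F...F
  .....
  ....F
  .....
  T...F

TF.FT
F...F
.....
....F
.....
T...F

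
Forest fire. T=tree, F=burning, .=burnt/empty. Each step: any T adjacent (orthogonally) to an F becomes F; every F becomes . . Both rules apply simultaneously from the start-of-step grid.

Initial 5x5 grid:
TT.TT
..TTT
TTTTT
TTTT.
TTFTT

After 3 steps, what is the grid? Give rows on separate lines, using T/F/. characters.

Step 1: 3 trees catch fire, 1 burn out
  TT.TT
  ..TTT
  TTTTT
  TTFT.
  TF.FT
Step 2: 5 trees catch fire, 3 burn out
  TT.TT
  ..TTT
  TTFTT
  TF.F.
  F...F
Step 3: 4 trees catch fire, 5 burn out
  TT.TT
  ..FTT
  TF.FT
  F....
  .....

TT.TT
..FTT
TF.FT
F....
.....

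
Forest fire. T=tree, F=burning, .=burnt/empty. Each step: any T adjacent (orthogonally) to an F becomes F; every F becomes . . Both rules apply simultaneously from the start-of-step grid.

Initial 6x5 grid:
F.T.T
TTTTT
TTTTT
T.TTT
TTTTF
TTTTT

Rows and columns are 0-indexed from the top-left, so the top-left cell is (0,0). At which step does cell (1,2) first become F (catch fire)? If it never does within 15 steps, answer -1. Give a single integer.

Step 1: cell (1,2)='T' (+4 fires, +2 burnt)
Step 2: cell (1,2)='T' (+6 fires, +4 burnt)
Step 3: cell (1,2)='F' (+8 fires, +6 burnt)
  -> target ignites at step 3
Step 4: cell (1,2)='.' (+6 fires, +8 burnt)
Step 5: cell (1,2)='.' (+1 fires, +6 burnt)
Step 6: cell (1,2)='.' (+0 fires, +1 burnt)
  fire out at step 6

3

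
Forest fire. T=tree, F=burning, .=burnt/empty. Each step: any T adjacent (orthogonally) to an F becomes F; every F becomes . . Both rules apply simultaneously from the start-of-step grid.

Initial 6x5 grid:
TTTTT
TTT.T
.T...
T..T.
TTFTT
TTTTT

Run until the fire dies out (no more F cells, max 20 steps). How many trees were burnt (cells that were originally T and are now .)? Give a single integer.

Answer: 11

Derivation:
Step 1: +3 fires, +1 burnt (F count now 3)
Step 2: +5 fires, +3 burnt (F count now 5)
Step 3: +3 fires, +5 burnt (F count now 3)
Step 4: +0 fires, +3 burnt (F count now 0)
Fire out after step 4
Initially T: 21, now '.': 20
Total burnt (originally-T cells now '.'): 11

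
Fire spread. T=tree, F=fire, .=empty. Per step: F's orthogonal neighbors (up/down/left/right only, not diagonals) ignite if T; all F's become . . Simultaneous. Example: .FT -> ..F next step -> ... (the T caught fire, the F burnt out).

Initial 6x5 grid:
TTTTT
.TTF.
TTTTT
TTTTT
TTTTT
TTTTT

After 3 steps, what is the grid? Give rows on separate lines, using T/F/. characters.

Step 1: 3 trees catch fire, 1 burn out
  TTTFT
  .TF..
  TTTFT
  TTTTT
  TTTTT
  TTTTT
Step 2: 6 trees catch fire, 3 burn out
  TTF.F
  .F...
  TTF.F
  TTTFT
  TTTTT
  TTTTT
Step 3: 5 trees catch fire, 6 burn out
  TF...
  .....
  TF...
  TTF.F
  TTTFT
  TTTTT

TF...
.....
TF...
TTF.F
TTTFT
TTTTT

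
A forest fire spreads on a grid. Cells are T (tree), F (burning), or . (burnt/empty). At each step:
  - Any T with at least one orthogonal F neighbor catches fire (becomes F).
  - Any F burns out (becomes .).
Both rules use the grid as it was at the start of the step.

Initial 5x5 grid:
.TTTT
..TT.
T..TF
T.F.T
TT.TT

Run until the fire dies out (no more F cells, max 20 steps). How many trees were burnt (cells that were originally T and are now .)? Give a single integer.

Answer: 10

Derivation:
Step 1: +2 fires, +2 burnt (F count now 2)
Step 2: +2 fires, +2 burnt (F count now 2)
Step 3: +3 fires, +2 burnt (F count now 3)
Step 4: +2 fires, +3 burnt (F count now 2)
Step 5: +1 fires, +2 burnt (F count now 1)
Step 6: +0 fires, +1 burnt (F count now 0)
Fire out after step 6
Initially T: 14, now '.': 21
Total burnt (originally-T cells now '.'): 10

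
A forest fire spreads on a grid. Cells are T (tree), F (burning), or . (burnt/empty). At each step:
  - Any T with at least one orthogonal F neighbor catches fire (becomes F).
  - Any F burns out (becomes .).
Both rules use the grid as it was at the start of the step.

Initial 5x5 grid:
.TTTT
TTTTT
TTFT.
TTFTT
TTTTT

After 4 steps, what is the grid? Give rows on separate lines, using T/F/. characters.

Step 1: 6 trees catch fire, 2 burn out
  .TTTT
  TTFTT
  TF.F.
  TF.FT
  TTFTT
Step 2: 8 trees catch fire, 6 burn out
  .TFTT
  TF.FT
  F....
  F...F
  TF.FT
Step 3: 6 trees catch fire, 8 burn out
  .F.FT
  F...F
  .....
  .....
  F...F
Step 4: 1 trees catch fire, 6 burn out
  ....F
  .....
  .....
  .....
  .....

....F
.....
.....
.....
.....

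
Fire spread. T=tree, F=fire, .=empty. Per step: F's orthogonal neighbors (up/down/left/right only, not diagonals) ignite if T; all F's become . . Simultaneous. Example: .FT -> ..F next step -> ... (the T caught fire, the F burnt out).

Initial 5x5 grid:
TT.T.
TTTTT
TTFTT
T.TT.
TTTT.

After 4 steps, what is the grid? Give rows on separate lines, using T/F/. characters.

Step 1: 4 trees catch fire, 1 burn out
  TT.T.
  TTFTT
  TF.FT
  T.FT.
  TTTT.
Step 2: 6 trees catch fire, 4 burn out
  TT.T.
  TF.FT
  F...F
  T..F.
  TTFT.
Step 3: 7 trees catch fire, 6 burn out
  TF.F.
  F...F
  .....
  F....
  TF.F.
Step 4: 2 trees catch fire, 7 burn out
  F....
  .....
  .....
  .....
  F....

F....
.....
.....
.....
F....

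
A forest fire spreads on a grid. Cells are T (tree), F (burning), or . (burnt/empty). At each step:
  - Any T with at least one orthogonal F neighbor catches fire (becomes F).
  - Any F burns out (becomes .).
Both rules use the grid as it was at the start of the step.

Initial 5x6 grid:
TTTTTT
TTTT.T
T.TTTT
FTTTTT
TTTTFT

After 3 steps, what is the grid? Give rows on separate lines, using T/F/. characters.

Step 1: 6 trees catch fire, 2 burn out
  TTTTTT
  TTTT.T
  F.TTTT
  .FTTFT
  FTTF.F
Step 2: 7 trees catch fire, 6 burn out
  TTTTTT
  FTTT.T
  ..TTFT
  ..FF.F
  .FF...
Step 3: 5 trees catch fire, 7 burn out
  FTTTTT
  .FTT.T
  ..FF.F
  ......
  ......

FTTTTT
.FTT.T
..FF.F
......
......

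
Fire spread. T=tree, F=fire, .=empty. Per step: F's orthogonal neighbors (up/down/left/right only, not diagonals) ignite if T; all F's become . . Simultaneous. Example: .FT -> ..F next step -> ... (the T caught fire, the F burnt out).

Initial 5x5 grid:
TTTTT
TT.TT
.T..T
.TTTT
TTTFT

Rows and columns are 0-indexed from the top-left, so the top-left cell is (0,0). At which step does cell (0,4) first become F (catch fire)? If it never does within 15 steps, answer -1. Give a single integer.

Step 1: cell (0,4)='T' (+3 fires, +1 burnt)
Step 2: cell (0,4)='T' (+3 fires, +3 burnt)
Step 3: cell (0,4)='T' (+3 fires, +3 burnt)
Step 4: cell (0,4)='T' (+2 fires, +3 burnt)
Step 5: cell (0,4)='F' (+3 fires, +2 burnt)
  -> target ignites at step 5
Step 6: cell (0,4)='.' (+3 fires, +3 burnt)
Step 7: cell (0,4)='.' (+2 fires, +3 burnt)
Step 8: cell (0,4)='.' (+0 fires, +2 burnt)
  fire out at step 8

5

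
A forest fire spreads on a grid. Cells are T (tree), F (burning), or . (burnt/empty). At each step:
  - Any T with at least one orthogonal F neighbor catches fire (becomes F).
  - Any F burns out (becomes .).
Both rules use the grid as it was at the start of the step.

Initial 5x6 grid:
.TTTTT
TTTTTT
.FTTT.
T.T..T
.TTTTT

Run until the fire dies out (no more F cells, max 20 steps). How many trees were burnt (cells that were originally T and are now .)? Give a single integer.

Step 1: +2 fires, +1 burnt (F count now 2)
Step 2: +5 fires, +2 burnt (F count now 5)
Step 3: +4 fires, +5 burnt (F count now 4)
Step 4: +4 fires, +4 burnt (F count now 4)
Step 5: +3 fires, +4 burnt (F count now 3)
Step 6: +2 fires, +3 burnt (F count now 2)
Step 7: +1 fires, +2 burnt (F count now 1)
Step 8: +0 fires, +1 burnt (F count now 0)
Fire out after step 8
Initially T: 22, now '.': 29
Total burnt (originally-T cells now '.'): 21

Answer: 21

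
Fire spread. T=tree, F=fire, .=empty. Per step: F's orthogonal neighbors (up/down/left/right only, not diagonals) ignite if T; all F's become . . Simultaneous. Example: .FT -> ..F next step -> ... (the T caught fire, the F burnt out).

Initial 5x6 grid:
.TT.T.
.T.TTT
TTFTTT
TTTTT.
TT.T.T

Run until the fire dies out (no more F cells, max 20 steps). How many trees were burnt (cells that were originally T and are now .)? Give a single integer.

Step 1: +3 fires, +1 burnt (F count now 3)
Step 2: +6 fires, +3 burnt (F count now 6)
Step 3: +7 fires, +6 burnt (F count now 7)
Step 4: +4 fires, +7 burnt (F count now 4)
Step 5: +0 fires, +4 burnt (F count now 0)
Fire out after step 5
Initially T: 21, now '.': 29
Total burnt (originally-T cells now '.'): 20

Answer: 20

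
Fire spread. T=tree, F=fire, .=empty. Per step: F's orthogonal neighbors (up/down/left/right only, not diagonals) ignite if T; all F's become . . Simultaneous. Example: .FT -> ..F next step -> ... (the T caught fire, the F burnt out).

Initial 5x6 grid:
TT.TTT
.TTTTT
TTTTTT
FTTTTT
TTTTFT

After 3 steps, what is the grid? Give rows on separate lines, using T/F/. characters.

Step 1: 6 trees catch fire, 2 burn out
  TT.TTT
  .TTTTT
  FTTTTT
  .FTTFT
  FTTF.F
Step 2: 7 trees catch fire, 6 burn out
  TT.TTT
  .TTTTT
  .FTTFT
  ..FF.F
  .FF...
Step 3: 5 trees catch fire, 7 burn out
  TT.TTT
  .FTTFT
  ..FF.F
  ......
  ......

TT.TTT
.FTTFT
..FF.F
......
......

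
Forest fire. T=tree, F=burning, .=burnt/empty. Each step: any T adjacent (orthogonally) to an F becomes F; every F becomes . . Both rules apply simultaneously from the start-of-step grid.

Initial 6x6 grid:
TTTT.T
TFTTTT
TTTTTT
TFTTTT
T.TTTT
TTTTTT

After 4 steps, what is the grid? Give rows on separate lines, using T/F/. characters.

Step 1: 6 trees catch fire, 2 burn out
  TFTT.T
  F.FTTT
  TFTTTT
  F.FTTT
  T.TTTT
  TTTTTT
Step 2: 8 trees catch fire, 6 burn out
  F.FT.T
  ...FTT
  F.FTTT
  ...FTT
  F.FTTT
  TTTTTT
Step 3: 7 trees catch fire, 8 burn out
  ...F.T
  ....FT
  ...FTT
  ....FT
  ...FTT
  FTFTTT
Step 4: 6 trees catch fire, 7 burn out
  .....T
  .....F
  ....FT
  .....F
  ....FT
  .F.FTT

.....T
.....F
....FT
.....F
....FT
.F.FTT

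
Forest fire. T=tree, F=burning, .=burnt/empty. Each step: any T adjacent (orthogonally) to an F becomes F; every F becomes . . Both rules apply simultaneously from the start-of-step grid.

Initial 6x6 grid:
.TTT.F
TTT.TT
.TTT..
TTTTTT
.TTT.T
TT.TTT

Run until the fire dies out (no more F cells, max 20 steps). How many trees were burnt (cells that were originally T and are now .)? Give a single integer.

Step 1: +1 fires, +1 burnt (F count now 1)
Step 2: +1 fires, +1 burnt (F count now 1)
Step 3: +0 fires, +1 burnt (F count now 0)
Fire out after step 3
Initially T: 26, now '.': 12
Total burnt (originally-T cells now '.'): 2

Answer: 2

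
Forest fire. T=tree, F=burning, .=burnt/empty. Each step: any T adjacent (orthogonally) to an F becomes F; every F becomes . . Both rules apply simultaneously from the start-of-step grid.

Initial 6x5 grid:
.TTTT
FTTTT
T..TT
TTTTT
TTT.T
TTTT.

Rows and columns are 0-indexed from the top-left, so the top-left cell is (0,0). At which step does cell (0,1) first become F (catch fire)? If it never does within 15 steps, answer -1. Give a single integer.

Step 1: cell (0,1)='T' (+2 fires, +1 burnt)
Step 2: cell (0,1)='F' (+3 fires, +2 burnt)
  -> target ignites at step 2
Step 3: cell (0,1)='.' (+4 fires, +3 burnt)
Step 4: cell (0,1)='.' (+6 fires, +4 burnt)
Step 5: cell (0,1)='.' (+5 fires, +6 burnt)
Step 6: cell (0,1)='.' (+2 fires, +5 burnt)
Step 7: cell (0,1)='.' (+2 fires, +2 burnt)
Step 8: cell (0,1)='.' (+0 fires, +2 burnt)
  fire out at step 8

2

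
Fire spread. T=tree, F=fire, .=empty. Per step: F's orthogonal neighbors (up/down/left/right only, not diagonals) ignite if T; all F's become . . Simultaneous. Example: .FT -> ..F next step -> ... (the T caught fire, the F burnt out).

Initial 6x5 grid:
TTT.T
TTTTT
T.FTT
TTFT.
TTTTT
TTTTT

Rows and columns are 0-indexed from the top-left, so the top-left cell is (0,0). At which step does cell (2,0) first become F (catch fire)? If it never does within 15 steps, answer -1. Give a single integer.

Step 1: cell (2,0)='T' (+5 fires, +2 burnt)
Step 2: cell (2,0)='T' (+8 fires, +5 burnt)
Step 3: cell (2,0)='F' (+8 fires, +8 burnt)
  -> target ignites at step 3
Step 4: cell (2,0)='.' (+4 fires, +8 burnt)
Step 5: cell (2,0)='.' (+0 fires, +4 burnt)
  fire out at step 5

3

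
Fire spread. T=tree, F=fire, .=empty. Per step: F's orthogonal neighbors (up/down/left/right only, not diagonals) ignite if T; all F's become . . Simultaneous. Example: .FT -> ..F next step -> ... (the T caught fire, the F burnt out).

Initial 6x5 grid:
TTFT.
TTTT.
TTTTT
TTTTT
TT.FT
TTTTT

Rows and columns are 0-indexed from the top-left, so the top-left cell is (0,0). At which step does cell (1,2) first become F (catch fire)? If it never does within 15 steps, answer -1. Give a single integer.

Step 1: cell (1,2)='F' (+6 fires, +2 burnt)
  -> target ignites at step 1
Step 2: cell (1,2)='.' (+9 fires, +6 burnt)
Step 3: cell (1,2)='.' (+5 fires, +9 burnt)
Step 4: cell (1,2)='.' (+4 fires, +5 burnt)
Step 5: cell (1,2)='.' (+1 fires, +4 burnt)
Step 6: cell (1,2)='.' (+0 fires, +1 burnt)
  fire out at step 6

1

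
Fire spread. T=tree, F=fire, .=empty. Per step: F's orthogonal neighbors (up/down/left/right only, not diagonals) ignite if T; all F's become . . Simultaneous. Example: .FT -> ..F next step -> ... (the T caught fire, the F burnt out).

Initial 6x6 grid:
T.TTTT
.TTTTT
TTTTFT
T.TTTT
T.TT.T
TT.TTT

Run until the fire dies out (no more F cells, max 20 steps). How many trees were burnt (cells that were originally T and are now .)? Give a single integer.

Step 1: +4 fires, +1 burnt (F count now 4)
Step 2: +6 fires, +4 burnt (F count now 6)
Step 3: +7 fires, +6 burnt (F count now 7)
Step 4: +6 fires, +7 burnt (F count now 6)
Step 5: +2 fires, +6 burnt (F count now 2)
Step 6: +1 fires, +2 burnt (F count now 1)
Step 7: +1 fires, +1 burnt (F count now 1)
Step 8: +1 fires, +1 burnt (F count now 1)
Step 9: +0 fires, +1 burnt (F count now 0)
Fire out after step 9
Initially T: 29, now '.': 35
Total burnt (originally-T cells now '.'): 28

Answer: 28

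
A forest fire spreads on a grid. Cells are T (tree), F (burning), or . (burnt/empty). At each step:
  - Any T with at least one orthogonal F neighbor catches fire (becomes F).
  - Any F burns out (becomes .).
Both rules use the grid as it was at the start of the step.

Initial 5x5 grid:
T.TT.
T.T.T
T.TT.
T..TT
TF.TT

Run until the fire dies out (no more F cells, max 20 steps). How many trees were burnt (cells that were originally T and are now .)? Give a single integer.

Answer: 5

Derivation:
Step 1: +1 fires, +1 burnt (F count now 1)
Step 2: +1 fires, +1 burnt (F count now 1)
Step 3: +1 fires, +1 burnt (F count now 1)
Step 4: +1 fires, +1 burnt (F count now 1)
Step 5: +1 fires, +1 burnt (F count now 1)
Step 6: +0 fires, +1 burnt (F count now 0)
Fire out after step 6
Initially T: 15, now '.': 15
Total burnt (originally-T cells now '.'): 5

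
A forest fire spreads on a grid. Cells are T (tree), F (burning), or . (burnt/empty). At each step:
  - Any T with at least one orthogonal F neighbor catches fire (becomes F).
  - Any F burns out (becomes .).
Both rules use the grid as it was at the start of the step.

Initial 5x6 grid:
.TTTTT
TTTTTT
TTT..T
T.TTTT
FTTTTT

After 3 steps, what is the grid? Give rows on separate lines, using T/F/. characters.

Step 1: 2 trees catch fire, 1 burn out
  .TTTTT
  TTTTTT
  TTT..T
  F.TTTT
  .FTTTT
Step 2: 2 trees catch fire, 2 burn out
  .TTTTT
  TTTTTT
  FTT..T
  ..TTTT
  ..FTTT
Step 3: 4 trees catch fire, 2 burn out
  .TTTTT
  FTTTTT
  .FT..T
  ..FTTT
  ...FTT

.TTTTT
FTTTTT
.FT..T
..FTTT
...FTT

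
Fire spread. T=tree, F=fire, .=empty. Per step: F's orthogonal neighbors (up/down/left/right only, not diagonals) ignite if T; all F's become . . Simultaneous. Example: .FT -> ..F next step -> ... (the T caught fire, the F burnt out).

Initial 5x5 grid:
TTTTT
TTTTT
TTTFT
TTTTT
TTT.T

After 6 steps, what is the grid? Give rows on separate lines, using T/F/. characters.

Step 1: 4 trees catch fire, 1 burn out
  TTTTT
  TTTFT
  TTF.F
  TTTFT
  TTT.T
Step 2: 6 trees catch fire, 4 burn out
  TTTFT
  TTF.F
  TF...
  TTF.F
  TTT.T
Step 3: 7 trees catch fire, 6 burn out
  TTF.F
  TF...
  F....
  TF...
  TTF.F
Step 4: 4 trees catch fire, 7 burn out
  TF...
  F....
  .....
  F....
  TF...
Step 5: 2 trees catch fire, 4 burn out
  F....
  .....
  .....
  .....
  F....
Step 6: 0 trees catch fire, 2 burn out
  .....
  .....
  .....
  .....
  .....

.....
.....
.....
.....
.....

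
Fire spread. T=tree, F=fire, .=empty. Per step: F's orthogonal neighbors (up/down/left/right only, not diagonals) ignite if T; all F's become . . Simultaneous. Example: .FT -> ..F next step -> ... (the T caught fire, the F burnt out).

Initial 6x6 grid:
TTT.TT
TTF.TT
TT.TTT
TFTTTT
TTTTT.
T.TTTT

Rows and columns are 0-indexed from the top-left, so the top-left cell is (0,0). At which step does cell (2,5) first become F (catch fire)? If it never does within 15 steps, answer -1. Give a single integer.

Step 1: cell (2,5)='T' (+6 fires, +2 burnt)
Step 2: cell (2,5)='T' (+6 fires, +6 burnt)
Step 3: cell (2,5)='T' (+6 fires, +6 burnt)
Step 4: cell (2,5)='T' (+4 fires, +6 burnt)
Step 5: cell (2,5)='F' (+3 fires, +4 burnt)
  -> target ignites at step 5
Step 6: cell (2,5)='.' (+3 fires, +3 burnt)
Step 7: cell (2,5)='.' (+1 fires, +3 burnt)
Step 8: cell (2,5)='.' (+0 fires, +1 burnt)
  fire out at step 8

5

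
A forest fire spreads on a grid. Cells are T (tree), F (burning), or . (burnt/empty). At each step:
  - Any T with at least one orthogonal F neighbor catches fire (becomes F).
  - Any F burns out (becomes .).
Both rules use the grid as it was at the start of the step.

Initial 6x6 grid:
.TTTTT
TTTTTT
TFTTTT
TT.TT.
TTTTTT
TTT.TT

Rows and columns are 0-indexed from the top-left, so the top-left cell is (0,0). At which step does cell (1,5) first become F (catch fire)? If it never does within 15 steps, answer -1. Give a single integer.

Step 1: cell (1,5)='T' (+4 fires, +1 burnt)
Step 2: cell (1,5)='T' (+6 fires, +4 burnt)
Step 3: cell (1,5)='T' (+7 fires, +6 burnt)
Step 4: cell (1,5)='T' (+7 fires, +7 burnt)
Step 5: cell (1,5)='F' (+3 fires, +7 burnt)
  -> target ignites at step 5
Step 6: cell (1,5)='.' (+3 fires, +3 burnt)
Step 7: cell (1,5)='.' (+1 fires, +3 burnt)
Step 8: cell (1,5)='.' (+0 fires, +1 burnt)
  fire out at step 8

5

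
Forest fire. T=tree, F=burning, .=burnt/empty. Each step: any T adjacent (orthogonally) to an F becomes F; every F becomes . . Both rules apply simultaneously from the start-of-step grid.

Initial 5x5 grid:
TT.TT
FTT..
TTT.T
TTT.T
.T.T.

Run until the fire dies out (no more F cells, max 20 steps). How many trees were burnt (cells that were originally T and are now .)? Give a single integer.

Step 1: +3 fires, +1 burnt (F count now 3)
Step 2: +4 fires, +3 burnt (F count now 4)
Step 3: +2 fires, +4 burnt (F count now 2)
Step 4: +2 fires, +2 burnt (F count now 2)
Step 5: +0 fires, +2 burnt (F count now 0)
Fire out after step 5
Initially T: 16, now '.': 20
Total burnt (originally-T cells now '.'): 11

Answer: 11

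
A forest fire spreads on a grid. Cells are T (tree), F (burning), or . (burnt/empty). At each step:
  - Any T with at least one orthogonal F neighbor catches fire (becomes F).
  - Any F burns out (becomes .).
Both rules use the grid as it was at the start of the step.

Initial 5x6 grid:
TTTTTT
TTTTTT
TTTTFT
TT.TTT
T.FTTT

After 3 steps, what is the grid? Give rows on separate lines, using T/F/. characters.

Step 1: 5 trees catch fire, 2 burn out
  TTTTTT
  TTTTFT
  TTTF.F
  TT.TFT
  T..FTT
Step 2: 7 trees catch fire, 5 burn out
  TTTTFT
  TTTF.F
  TTF...
  TT.F.F
  T...FT
Step 3: 5 trees catch fire, 7 burn out
  TTTF.F
  TTF...
  TF....
  TT....
  T....F

TTTF.F
TTF...
TF....
TT....
T....F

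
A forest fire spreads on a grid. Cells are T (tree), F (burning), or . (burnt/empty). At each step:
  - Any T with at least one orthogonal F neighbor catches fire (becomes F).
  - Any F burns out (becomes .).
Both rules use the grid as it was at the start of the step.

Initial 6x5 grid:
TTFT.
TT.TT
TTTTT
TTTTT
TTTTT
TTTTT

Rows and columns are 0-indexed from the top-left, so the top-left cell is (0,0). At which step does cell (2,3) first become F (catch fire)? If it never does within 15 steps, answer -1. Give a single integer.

Step 1: cell (2,3)='T' (+2 fires, +1 burnt)
Step 2: cell (2,3)='T' (+3 fires, +2 burnt)
Step 3: cell (2,3)='F' (+4 fires, +3 burnt)
  -> target ignites at step 3
Step 4: cell (2,3)='.' (+5 fires, +4 burnt)
Step 5: cell (2,3)='.' (+5 fires, +5 burnt)
Step 6: cell (2,3)='.' (+5 fires, +5 burnt)
Step 7: cell (2,3)='.' (+3 fires, +5 burnt)
Step 8: cell (2,3)='.' (+0 fires, +3 burnt)
  fire out at step 8

3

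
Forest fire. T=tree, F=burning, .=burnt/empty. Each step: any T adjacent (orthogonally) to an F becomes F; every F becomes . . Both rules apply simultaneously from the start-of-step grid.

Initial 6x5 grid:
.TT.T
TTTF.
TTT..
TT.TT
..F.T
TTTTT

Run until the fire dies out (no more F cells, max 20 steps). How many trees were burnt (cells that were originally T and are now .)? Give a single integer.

Answer: 18

Derivation:
Step 1: +2 fires, +2 burnt (F count now 2)
Step 2: +5 fires, +2 burnt (F count now 5)
Step 3: +5 fires, +5 burnt (F count now 5)
Step 4: +3 fires, +5 burnt (F count now 3)
Step 5: +2 fires, +3 burnt (F count now 2)
Step 6: +1 fires, +2 burnt (F count now 1)
Step 7: +0 fires, +1 burnt (F count now 0)
Fire out after step 7
Initially T: 19, now '.': 29
Total burnt (originally-T cells now '.'): 18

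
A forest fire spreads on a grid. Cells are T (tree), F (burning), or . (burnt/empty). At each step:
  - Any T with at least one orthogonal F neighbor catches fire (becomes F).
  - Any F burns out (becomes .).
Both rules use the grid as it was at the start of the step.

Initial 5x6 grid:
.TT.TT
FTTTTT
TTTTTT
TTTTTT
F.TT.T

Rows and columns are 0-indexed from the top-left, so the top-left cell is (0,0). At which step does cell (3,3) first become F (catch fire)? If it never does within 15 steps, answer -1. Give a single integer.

Step 1: cell (3,3)='T' (+3 fires, +2 burnt)
Step 2: cell (3,3)='T' (+4 fires, +3 burnt)
Step 3: cell (3,3)='T' (+4 fires, +4 burnt)
Step 4: cell (3,3)='F' (+4 fires, +4 burnt)
  -> target ignites at step 4
Step 5: cell (3,3)='.' (+5 fires, +4 burnt)
Step 6: cell (3,3)='.' (+3 fires, +5 burnt)
Step 7: cell (3,3)='.' (+1 fires, +3 burnt)
Step 8: cell (3,3)='.' (+0 fires, +1 burnt)
  fire out at step 8

4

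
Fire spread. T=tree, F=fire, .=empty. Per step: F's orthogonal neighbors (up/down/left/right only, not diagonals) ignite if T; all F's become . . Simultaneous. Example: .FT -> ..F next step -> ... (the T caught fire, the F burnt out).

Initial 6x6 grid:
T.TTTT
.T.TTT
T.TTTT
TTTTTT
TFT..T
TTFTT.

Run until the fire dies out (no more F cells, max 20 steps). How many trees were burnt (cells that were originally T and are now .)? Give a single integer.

Answer: 25

Derivation:
Step 1: +5 fires, +2 burnt (F count now 5)
Step 2: +4 fires, +5 burnt (F count now 4)
Step 3: +3 fires, +4 burnt (F count now 3)
Step 4: +2 fires, +3 burnt (F count now 2)
Step 5: +3 fires, +2 burnt (F count now 3)
Step 6: +4 fires, +3 burnt (F count now 4)
Step 7: +3 fires, +4 burnt (F count now 3)
Step 8: +1 fires, +3 burnt (F count now 1)
Step 9: +0 fires, +1 burnt (F count now 0)
Fire out after step 9
Initially T: 27, now '.': 34
Total burnt (originally-T cells now '.'): 25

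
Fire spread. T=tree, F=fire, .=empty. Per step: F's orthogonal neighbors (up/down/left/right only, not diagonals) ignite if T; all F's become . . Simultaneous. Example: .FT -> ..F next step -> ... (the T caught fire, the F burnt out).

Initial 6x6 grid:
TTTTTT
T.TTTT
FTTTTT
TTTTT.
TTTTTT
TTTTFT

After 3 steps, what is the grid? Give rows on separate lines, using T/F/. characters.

Step 1: 6 trees catch fire, 2 burn out
  TTTTTT
  F.TTTT
  .FTTTT
  FTTTT.
  TTTTFT
  TTTF.F
Step 2: 8 trees catch fire, 6 burn out
  FTTTTT
  ..TTTT
  ..FTTT
  .FTTF.
  FTTF.F
  TTF...
Step 3: 10 trees catch fire, 8 burn out
  .FTTTT
  ..FTTT
  ...FFT
  ..FF..
  .FF...
  FF....

.FTTTT
..FTTT
...FFT
..FF..
.FF...
FF....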